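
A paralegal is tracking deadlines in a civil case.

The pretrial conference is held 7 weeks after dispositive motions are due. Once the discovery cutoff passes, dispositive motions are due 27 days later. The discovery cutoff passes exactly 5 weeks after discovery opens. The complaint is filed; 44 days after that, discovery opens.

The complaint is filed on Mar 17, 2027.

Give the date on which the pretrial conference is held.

The complaint is filed: Mar 17, 2027.
Discovery opens: Mar 17, 2027 + 44 days = Apr 30, 2027.
The discovery cutoff passes: Apr 30, 2027 + 5 weeks = Jun 4, 2027.
Dispositive motions are due: Jun 4, 2027 + 27 days = Jul 1, 2027.
The pretrial conference is held: Jul 1, 2027 + 7 weeks = Aug 19, 2027.

Aug 19, 2027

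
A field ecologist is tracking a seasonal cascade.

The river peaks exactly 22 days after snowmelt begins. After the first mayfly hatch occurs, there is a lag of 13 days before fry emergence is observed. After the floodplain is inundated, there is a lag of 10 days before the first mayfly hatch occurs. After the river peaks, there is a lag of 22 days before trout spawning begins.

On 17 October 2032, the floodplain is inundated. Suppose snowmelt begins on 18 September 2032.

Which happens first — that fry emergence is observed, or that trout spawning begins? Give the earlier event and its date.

Trout spawning begins — 1 November 2032

The floodplain is inundated: Oct 17, 2032.
The first mayfly hatch occurs: Oct 17, 2032 + 10 days = Oct 27, 2032.
Fry emergence is observed: Oct 27, 2032 + 13 days = Nov 9, 2032.
Snowmelt begins: Sep 18, 2032.
The river peaks: Sep 18, 2032 + 22 days = Oct 10, 2032.
Trout spawning begins: Oct 10, 2032 + 22 days = Nov 1, 2032.
Comparing: fry emergence is observed on Nov 9, 2032 vs trout spawning begins on Nov 1, 2032. Earlier: trout spawning begins.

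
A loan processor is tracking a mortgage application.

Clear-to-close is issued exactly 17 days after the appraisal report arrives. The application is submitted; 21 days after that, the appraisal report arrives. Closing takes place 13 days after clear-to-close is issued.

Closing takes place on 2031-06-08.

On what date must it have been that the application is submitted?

Closing takes place: Jun 8, 2031.
Clear-to-close is issued: Jun 8, 2031 − 13 days = May 26, 2031.
The appraisal report arrives: May 26, 2031 − 17 days = May 9, 2031.
The application is submitted: May 9, 2031 − 21 days = Apr 18, 2031.

2031-04-18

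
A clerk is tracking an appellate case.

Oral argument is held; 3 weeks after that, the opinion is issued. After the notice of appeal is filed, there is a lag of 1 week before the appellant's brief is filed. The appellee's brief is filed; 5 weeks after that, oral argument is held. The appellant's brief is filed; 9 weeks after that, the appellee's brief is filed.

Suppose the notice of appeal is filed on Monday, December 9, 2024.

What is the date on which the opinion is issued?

The notice of appeal is filed: Dec 9, 2024.
The appellant's brief is filed: Dec 9, 2024 + 1 week = Dec 16, 2024.
The appellee's brief is filed: Dec 16, 2024 + 9 weeks = Feb 17, 2025.
Oral argument is held: Feb 17, 2025 + 5 weeks = Mar 24, 2025.
The opinion is issued: Mar 24, 2025 + 3 weeks = Apr 14, 2025.

Monday, April 14, 2025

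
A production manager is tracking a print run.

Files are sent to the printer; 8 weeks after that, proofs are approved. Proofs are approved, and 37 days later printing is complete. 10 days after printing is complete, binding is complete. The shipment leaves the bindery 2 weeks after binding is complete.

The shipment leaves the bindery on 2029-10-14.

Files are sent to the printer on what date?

2029-06-19

The shipment leaves the bindery: Oct 14, 2029.
Binding is complete: Oct 14, 2029 − 2 weeks = Sep 30, 2029.
Printing is complete: Sep 30, 2029 − 10 days = Sep 20, 2029.
Proofs are approved: Sep 20, 2029 − 37 days = Aug 14, 2029.
Files are sent to the printer: Aug 14, 2029 − 8 weeks = Jun 19, 2029.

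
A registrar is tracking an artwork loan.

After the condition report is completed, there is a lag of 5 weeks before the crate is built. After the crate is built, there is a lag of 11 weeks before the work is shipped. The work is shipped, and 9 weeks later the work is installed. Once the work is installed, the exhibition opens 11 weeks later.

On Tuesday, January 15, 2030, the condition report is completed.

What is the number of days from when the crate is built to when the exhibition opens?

217 days

Causal path: the crate is built → the work is shipped → the work is installed → the exhibition opens.
Total delay along the path: 11 + 9 + 11 weeks = 31 weeks = 217 days.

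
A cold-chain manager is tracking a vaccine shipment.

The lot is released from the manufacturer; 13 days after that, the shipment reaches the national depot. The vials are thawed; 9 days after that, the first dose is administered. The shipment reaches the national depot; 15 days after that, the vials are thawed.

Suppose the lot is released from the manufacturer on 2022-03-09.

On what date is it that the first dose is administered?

2022-04-15

The lot is released from the manufacturer: Mar 9, 2022.
The shipment reaches the national depot: Mar 9, 2022 + 13 days = Mar 22, 2022.
The vials are thawed: Mar 22, 2022 + 15 days = Apr 6, 2022.
The first dose is administered: Apr 6, 2022 + 9 days = Apr 15, 2022.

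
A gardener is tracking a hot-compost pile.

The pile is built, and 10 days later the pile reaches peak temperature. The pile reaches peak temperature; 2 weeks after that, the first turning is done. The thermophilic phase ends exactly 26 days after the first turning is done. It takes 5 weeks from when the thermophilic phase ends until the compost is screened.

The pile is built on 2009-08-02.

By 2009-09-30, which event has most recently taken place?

The thermophilic phase ends

The pile is built: Aug 2, 2009.
The pile reaches peak temperature: Aug 2, 2009 + 10 days = Aug 12, 2009.
The first turning is done: Aug 12, 2009 + 2 weeks = Aug 26, 2009.
The thermophilic phase ends: Aug 26, 2009 + 26 days = Sep 21, 2009.
The compost is screened: Sep 21, 2009 + 5 weeks = Oct 26, 2009.
Sep 30, 2009 falls between when the thermophilic phase ends (Sep 21, 2009) and when the compost is screened (Oct 26, 2009).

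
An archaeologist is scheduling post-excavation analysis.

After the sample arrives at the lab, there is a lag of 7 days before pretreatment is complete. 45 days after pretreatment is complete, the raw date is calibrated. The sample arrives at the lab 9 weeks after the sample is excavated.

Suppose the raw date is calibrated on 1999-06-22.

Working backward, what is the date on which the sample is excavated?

1999-02-27

The raw date is calibrated: Jun 22, 1999.
Pretreatment is complete: Jun 22, 1999 − 45 days = May 8, 1999.
The sample arrives at the lab: May 8, 1999 − 7 days = May 1, 1999.
The sample is excavated: May 1, 1999 − 9 weeks = Feb 27, 1999.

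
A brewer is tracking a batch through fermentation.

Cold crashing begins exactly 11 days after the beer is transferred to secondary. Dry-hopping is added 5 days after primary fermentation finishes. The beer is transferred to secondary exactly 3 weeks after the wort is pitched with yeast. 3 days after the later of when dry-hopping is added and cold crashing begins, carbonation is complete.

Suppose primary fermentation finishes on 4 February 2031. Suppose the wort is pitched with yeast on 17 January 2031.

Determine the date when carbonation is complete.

Primary fermentation finishes: Feb 4, 2031.
Dry-hopping is added: Feb 4, 2031 + 5 days = Feb 9, 2031.
The wort is pitched with yeast: Jan 17, 2031.
The beer is transferred to secondary: Jan 17, 2031 + 3 weeks = Feb 7, 2031.
Cold crashing begins: Feb 7, 2031 + 11 days = Feb 18, 2031.
Both prerequisites met — dry-hopping is added (Feb 9, 2031), cold crashing begins (Feb 18, 2031); the later is Feb 18, 2031.
Carbonation is complete: Feb 18, 2031 + 3 days = Feb 21, 2031.

21 February 2031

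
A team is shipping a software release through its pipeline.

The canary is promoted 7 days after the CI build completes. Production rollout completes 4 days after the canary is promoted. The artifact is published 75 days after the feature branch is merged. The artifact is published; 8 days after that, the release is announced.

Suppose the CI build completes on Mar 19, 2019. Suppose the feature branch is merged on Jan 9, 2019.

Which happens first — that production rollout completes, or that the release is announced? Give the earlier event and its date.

The CI build completes: Mar 19, 2019.
The canary is promoted: Mar 19, 2019 + 7 days = Mar 26, 2019.
Production rollout completes: Mar 26, 2019 + 4 days = Mar 30, 2019.
The feature branch is merged: Jan 9, 2019.
The artifact is published: Jan 9, 2019 + 75 days = Mar 25, 2019.
The release is announced: Mar 25, 2019 + 8 days = Apr 2, 2019.
Comparing: production rollout completes on Mar 30, 2019 vs the release is announced on Apr 2, 2019. Earlier: production rollout completes.

Production rollout completes — Mar 30, 2019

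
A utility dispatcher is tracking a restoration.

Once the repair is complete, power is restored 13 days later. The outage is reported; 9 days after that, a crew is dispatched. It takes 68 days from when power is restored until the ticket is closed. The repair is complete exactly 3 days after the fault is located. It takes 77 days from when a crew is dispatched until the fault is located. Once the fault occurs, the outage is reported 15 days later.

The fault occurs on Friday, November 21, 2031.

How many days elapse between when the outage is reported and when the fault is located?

Causal path: the outage is reported → a crew is dispatched → the fault is located.
Total delay along the path: 9 + 77 = 86 days.

86 days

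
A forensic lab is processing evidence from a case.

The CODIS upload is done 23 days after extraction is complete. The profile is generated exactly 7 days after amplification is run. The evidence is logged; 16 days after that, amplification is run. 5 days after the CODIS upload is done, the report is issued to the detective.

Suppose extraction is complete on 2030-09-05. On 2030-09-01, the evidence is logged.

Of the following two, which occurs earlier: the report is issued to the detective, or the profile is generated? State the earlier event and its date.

Extraction is complete: Sep 5, 2030.
The CODIS upload is done: Sep 5, 2030 + 23 days = Sep 28, 2030.
The report is issued to the detective: Sep 28, 2030 + 5 days = Oct 3, 2030.
The evidence is logged: Sep 1, 2030.
Amplification is run: Sep 1, 2030 + 16 days = Sep 17, 2030.
The profile is generated: Sep 17, 2030 + 7 days = Sep 24, 2030.
Comparing: the report is issued to the detective on Oct 3, 2030 vs the profile is generated on Sep 24, 2030. Earlier: the profile is generated.

The profile is generated — 2030-09-24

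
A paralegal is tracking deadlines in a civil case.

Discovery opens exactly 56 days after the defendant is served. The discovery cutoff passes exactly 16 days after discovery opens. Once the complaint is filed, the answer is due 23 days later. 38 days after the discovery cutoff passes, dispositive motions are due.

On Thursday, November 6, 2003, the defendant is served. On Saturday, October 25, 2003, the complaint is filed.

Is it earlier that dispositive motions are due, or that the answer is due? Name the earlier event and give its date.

The answer is due — Monday, November 17, 2003

The defendant is served: Nov 6, 2003.
Discovery opens: Nov 6, 2003 + 56 days = Jan 1, 2004.
The discovery cutoff passes: Jan 1, 2004 + 16 days = Jan 17, 2004.
Dispositive motions are due: Jan 17, 2004 + 38 days = Feb 24, 2004.
The complaint is filed: Oct 25, 2003.
The answer is due: Oct 25, 2003 + 23 days = Nov 17, 2003.
Comparing: dispositive motions are due on Feb 24, 2004 vs the answer is due on Nov 17, 2003. Earlier: the answer is due.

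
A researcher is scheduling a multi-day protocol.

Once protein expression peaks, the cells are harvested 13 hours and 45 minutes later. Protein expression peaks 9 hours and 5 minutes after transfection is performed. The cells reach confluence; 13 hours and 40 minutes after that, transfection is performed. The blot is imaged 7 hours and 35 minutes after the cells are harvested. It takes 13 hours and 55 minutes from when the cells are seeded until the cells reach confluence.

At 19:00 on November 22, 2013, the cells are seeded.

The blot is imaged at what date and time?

The cells are seeded: 19:00 Nov 22, 2013.
The cells reach confluence: 19:00 Nov 22, 2013 + 13h55m = 08:55 Nov 23, 2013.
Transfection is performed: 08:55 Nov 23, 2013 + 13h40m = 22:35 Nov 23, 2013.
Protein expression peaks: 22:35 Nov 23, 2013 + 9h05m = 07:40 Nov 24, 2013.
The cells are harvested: 07:40 Nov 24, 2013 + 13h45m = 21:25 Nov 24, 2013.
The blot is imaged: 21:25 Nov 24, 2013 + 7h35m = 05:00 Nov 25, 2013.

05:00 on November 25, 2013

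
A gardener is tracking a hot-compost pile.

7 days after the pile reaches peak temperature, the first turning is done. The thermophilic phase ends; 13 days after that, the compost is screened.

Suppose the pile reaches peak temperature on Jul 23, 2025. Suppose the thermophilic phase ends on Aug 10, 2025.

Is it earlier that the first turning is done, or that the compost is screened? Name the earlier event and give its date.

The pile reaches peak temperature: Jul 23, 2025.
The first turning is done: Jul 23, 2025 + 7 days = Jul 30, 2025.
The thermophilic phase ends: Aug 10, 2025.
The compost is screened: Aug 10, 2025 + 13 days = Aug 23, 2025.
Comparing: the first turning is done on Jul 30, 2025 vs the compost is screened on Aug 23, 2025. Earlier: the first turning is done.

The first turning is done — Jul 30, 2025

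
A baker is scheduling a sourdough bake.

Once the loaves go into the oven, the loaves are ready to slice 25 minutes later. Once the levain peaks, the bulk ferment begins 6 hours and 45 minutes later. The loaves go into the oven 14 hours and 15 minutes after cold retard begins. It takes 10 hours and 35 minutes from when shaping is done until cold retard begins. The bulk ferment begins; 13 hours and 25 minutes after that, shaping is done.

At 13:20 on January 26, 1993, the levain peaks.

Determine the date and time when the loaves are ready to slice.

10:45 on January 28, 1993

The levain peaks: 13:20 Jan 26, 1993.
The bulk ferment begins: 13:20 Jan 26, 1993 + 6h45m = 20:05 Jan 26, 1993.
Shaping is done: 20:05 Jan 26, 1993 + 13h25m = 09:30 Jan 27, 1993.
Cold retard begins: 09:30 Jan 27, 1993 + 10h35m = 20:05 Jan 27, 1993.
The loaves go into the oven: 20:05 Jan 27, 1993 + 14h15m = 10:20 Jan 28, 1993.
The loaves are ready to slice: 10:20 Jan 28, 1993 + 25m = 10:45 Jan 28, 1993.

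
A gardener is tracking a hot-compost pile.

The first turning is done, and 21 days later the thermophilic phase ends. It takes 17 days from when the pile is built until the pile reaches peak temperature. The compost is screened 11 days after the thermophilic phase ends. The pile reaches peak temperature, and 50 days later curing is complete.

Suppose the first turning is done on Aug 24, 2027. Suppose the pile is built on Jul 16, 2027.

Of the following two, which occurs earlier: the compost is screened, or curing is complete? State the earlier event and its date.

The first turning is done: Aug 24, 2027.
The thermophilic phase ends: Aug 24, 2027 + 21 days = Sep 14, 2027.
The compost is screened: Sep 14, 2027 + 11 days = Sep 25, 2027.
The pile is built: Jul 16, 2027.
The pile reaches peak temperature: Jul 16, 2027 + 17 days = Aug 2, 2027.
Curing is complete: Aug 2, 2027 + 50 days = Sep 21, 2027.
Comparing: the compost is screened on Sep 25, 2027 vs curing is complete on Sep 21, 2027. Earlier: curing is complete.

Curing is complete — Sep 21, 2027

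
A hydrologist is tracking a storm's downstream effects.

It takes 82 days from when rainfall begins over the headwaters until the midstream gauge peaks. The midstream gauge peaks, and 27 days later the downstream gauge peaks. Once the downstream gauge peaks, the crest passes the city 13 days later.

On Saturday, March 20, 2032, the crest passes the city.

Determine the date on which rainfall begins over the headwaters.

The crest passes the city: Mar 20, 2032.
The downstream gauge peaks: Mar 20, 2032 − 13 days = Mar 7, 2032.
The midstream gauge peaks: Mar 7, 2032 − 27 days = Feb 9, 2032.
Rainfall begins over the headwaters: Feb 9, 2032 − 82 days = Nov 19, 2031.

Wednesday, November 19, 2031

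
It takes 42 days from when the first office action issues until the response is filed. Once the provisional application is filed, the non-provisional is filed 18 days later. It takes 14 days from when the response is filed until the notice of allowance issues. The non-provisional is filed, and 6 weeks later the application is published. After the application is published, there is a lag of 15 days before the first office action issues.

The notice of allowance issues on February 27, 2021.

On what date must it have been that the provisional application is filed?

The notice of allowance issues: Feb 27, 2021.
The response is filed: Feb 27, 2021 − 14 days = Feb 13, 2021.
The first office action issues: Feb 13, 2021 − 42 days = Jan 2, 2021.
The application is published: Jan 2, 2021 − 15 days = Dec 18, 2020.
The non-provisional is filed: Dec 18, 2020 − 6 weeks = Nov 6, 2020.
The provisional application is filed: Nov 6, 2020 − 18 days = Oct 19, 2020.

October 19, 2020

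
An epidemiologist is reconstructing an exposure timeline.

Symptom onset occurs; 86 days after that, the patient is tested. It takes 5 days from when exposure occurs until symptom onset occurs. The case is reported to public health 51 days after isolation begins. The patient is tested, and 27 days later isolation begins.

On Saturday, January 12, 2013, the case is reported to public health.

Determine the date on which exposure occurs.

Friday, July 27, 2012

The case is reported to public health: Jan 12, 2013.
Isolation begins: Jan 12, 2013 − 51 days = Nov 22, 2012.
The patient is tested: Nov 22, 2012 − 27 days = Oct 26, 2012.
Symptom onset occurs: Oct 26, 2012 − 86 days = Aug 1, 2012.
Exposure occurs: Aug 1, 2012 − 5 days = Jul 27, 2012.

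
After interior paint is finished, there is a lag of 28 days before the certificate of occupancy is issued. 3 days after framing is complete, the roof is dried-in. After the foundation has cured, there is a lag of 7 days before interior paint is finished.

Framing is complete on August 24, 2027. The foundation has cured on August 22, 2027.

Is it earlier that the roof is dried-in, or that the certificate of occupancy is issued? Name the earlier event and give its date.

The roof is dried-in — August 27, 2027

Framing is complete: Aug 24, 2027.
The roof is dried-in: Aug 24, 2027 + 3 days = Aug 27, 2027.
The foundation has cured: Aug 22, 2027.
Interior paint is finished: Aug 22, 2027 + 7 days = Aug 29, 2027.
The certificate of occupancy is issued: Aug 29, 2027 + 28 days = Sep 26, 2027.
Comparing: the roof is dried-in on Aug 27, 2027 vs the certificate of occupancy is issued on Sep 26, 2027. Earlier: the roof is dried-in.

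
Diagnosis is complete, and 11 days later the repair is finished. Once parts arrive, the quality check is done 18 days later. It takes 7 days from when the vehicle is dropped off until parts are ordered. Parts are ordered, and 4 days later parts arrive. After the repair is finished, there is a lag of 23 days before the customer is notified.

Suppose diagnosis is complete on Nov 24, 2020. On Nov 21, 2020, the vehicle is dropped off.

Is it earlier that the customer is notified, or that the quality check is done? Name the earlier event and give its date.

Diagnosis is complete: Nov 24, 2020.
The repair is finished: Nov 24, 2020 + 11 days = Dec 5, 2020.
The customer is notified: Dec 5, 2020 + 23 days = Dec 28, 2020.
The vehicle is dropped off: Nov 21, 2020.
Parts are ordered: Nov 21, 2020 + 7 days = Nov 28, 2020.
Parts arrive: Nov 28, 2020 + 4 days = Dec 2, 2020.
The quality check is done: Dec 2, 2020 + 18 days = Dec 20, 2020.
Comparing: the customer is notified on Dec 28, 2020 vs the quality check is done on Dec 20, 2020. Earlier: the quality check is done.

The quality check is done — Dec 20, 2020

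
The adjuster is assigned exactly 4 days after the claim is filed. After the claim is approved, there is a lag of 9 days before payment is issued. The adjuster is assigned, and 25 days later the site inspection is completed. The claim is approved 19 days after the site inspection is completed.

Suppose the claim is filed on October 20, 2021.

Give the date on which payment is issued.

The claim is filed: Oct 20, 2021.
The adjuster is assigned: Oct 20, 2021 + 4 days = Oct 24, 2021.
The site inspection is completed: Oct 24, 2021 + 25 days = Nov 18, 2021.
The claim is approved: Nov 18, 2021 + 19 days = Dec 7, 2021.
Payment is issued: Dec 7, 2021 + 9 days = Dec 16, 2021.

December 16, 2021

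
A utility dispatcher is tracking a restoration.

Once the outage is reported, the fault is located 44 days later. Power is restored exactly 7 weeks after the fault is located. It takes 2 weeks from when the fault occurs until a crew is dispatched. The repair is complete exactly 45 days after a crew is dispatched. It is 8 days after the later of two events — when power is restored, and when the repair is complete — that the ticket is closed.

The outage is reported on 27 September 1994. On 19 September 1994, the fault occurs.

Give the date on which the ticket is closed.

The outage is reported: Sep 27, 1994.
The fault is located: Sep 27, 1994 + 44 days = Nov 10, 1994.
Power is restored: Nov 10, 1994 + 7 weeks = Dec 29, 1994.
The fault occurs: Sep 19, 1994.
A crew is dispatched: Sep 19, 1994 + 2 weeks = Oct 3, 1994.
The repair is complete: Oct 3, 1994 + 45 days = Nov 17, 1994.
Both prerequisites met — power is restored (Dec 29, 1994), the repair is complete (Nov 17, 1994); the later is Dec 29, 1994.
The ticket is closed: Dec 29, 1994 + 8 days = Jan 6, 1995.

6 January 1995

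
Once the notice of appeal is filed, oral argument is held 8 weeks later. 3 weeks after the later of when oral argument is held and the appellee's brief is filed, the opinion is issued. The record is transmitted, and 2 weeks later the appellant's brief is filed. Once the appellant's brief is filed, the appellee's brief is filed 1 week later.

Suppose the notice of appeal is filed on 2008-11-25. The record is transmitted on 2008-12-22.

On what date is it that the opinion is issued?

2009-02-10

The notice of appeal is filed: Nov 25, 2008.
Oral argument is held: Nov 25, 2008 + 8 weeks = Jan 20, 2009.
The record is transmitted: Dec 22, 2008.
The appellant's brief is filed: Dec 22, 2008 + 2 weeks = Jan 5, 2009.
The appellee's brief is filed: Jan 5, 2009 + 1 week = Jan 12, 2009.
Both prerequisites met — oral argument is held (Jan 20, 2009), the appellee's brief is filed (Jan 12, 2009); the later is Jan 20, 2009.
The opinion is issued: Jan 20, 2009 + 3 weeks = Feb 10, 2009.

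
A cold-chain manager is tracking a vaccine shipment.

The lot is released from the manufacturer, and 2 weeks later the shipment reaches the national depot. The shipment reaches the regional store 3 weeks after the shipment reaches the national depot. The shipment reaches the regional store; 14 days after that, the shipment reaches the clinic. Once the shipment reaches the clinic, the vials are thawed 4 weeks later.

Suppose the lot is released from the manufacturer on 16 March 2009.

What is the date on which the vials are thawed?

1 June 2009

The lot is released from the manufacturer: Mar 16, 2009.
The shipment reaches the national depot: Mar 16, 2009 + 2 weeks = Mar 30, 2009.
The shipment reaches the regional store: Mar 30, 2009 + 3 weeks = Apr 20, 2009.
The shipment reaches the clinic: Apr 20, 2009 + 14 days = May 4, 2009.
The vials are thawed: May 4, 2009 + 4 weeks = Jun 1, 2009.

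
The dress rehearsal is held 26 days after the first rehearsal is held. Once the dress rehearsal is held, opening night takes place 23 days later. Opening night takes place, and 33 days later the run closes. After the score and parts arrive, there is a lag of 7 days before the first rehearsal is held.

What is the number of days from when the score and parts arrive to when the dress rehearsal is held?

33 days

Causal path: the score and parts arrive → the first rehearsal is held → the dress rehearsal is held.
Total delay along the path: 7 + 26 = 33 days.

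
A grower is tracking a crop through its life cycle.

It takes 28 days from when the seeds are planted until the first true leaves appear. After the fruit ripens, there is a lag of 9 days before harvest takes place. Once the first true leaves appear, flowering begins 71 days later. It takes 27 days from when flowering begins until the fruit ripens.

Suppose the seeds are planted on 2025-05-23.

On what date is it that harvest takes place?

2025-10-05

The seeds are planted: May 23, 2025.
The first true leaves appear: May 23, 2025 + 28 days = Jun 20, 2025.
Flowering begins: Jun 20, 2025 + 71 days = Aug 30, 2025.
The fruit ripens: Aug 30, 2025 + 27 days = Sep 26, 2025.
Harvest takes place: Sep 26, 2025 + 9 days = Oct 5, 2025.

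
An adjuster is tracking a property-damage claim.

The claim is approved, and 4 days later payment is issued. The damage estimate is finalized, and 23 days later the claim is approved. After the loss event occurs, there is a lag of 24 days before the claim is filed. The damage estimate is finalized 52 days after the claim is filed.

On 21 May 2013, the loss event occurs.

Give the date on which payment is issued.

The loss event occurs: May 21, 2013.
The claim is filed: May 21, 2013 + 24 days = Jun 14, 2013.
The damage estimate is finalized: Jun 14, 2013 + 52 days = Aug 5, 2013.
The claim is approved: Aug 5, 2013 + 23 days = Aug 28, 2013.
Payment is issued: Aug 28, 2013 + 4 days = Sep 1, 2013.

1 September 2013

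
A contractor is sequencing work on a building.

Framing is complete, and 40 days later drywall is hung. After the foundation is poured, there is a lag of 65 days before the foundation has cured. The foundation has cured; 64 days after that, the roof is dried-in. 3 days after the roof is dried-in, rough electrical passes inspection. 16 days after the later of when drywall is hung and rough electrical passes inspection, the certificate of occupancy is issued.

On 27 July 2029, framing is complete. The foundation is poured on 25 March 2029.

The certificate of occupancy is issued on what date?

21 September 2029

Framing is complete: Jul 27, 2029.
Drywall is hung: Jul 27, 2029 + 40 days = Sep 5, 2029.
The foundation is poured: Mar 25, 2029.
The foundation has cured: Mar 25, 2029 + 65 days = May 29, 2029.
The roof is dried-in: May 29, 2029 + 64 days = Aug 1, 2029.
Rough electrical passes inspection: Aug 1, 2029 + 3 days = Aug 4, 2029.
Both prerequisites met — drywall is hung (Sep 5, 2029), rough electrical passes inspection (Aug 4, 2029); the later is Sep 5, 2029.
The certificate of occupancy is issued: Sep 5, 2029 + 16 days = Sep 21, 2029.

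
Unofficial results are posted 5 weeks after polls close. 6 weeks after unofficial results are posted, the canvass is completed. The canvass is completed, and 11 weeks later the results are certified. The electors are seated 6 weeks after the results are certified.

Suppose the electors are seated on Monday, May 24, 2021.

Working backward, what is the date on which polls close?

The electors are seated: May 24, 2021.
The results are certified: May 24, 2021 − 6 weeks = Apr 12, 2021.
The canvass is completed: Apr 12, 2021 − 11 weeks = Jan 25, 2021.
Unofficial results are posted: Jan 25, 2021 − 6 weeks = Dec 14, 2020.
Polls close: Dec 14, 2020 − 5 weeks = Nov 9, 2020.

Monday, November 9, 2020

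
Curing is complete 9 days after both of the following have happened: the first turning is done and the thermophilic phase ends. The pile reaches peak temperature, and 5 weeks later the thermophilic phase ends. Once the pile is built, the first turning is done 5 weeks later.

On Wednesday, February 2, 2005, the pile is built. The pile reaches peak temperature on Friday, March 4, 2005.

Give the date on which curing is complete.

Sunday, April 17, 2005

The pile is built: Feb 2, 2005.
The first turning is done: Feb 2, 2005 + 5 weeks = Mar 9, 2005.
The pile reaches peak temperature: Mar 4, 2005.
The thermophilic phase ends: Mar 4, 2005 + 5 weeks = Apr 8, 2005.
Both prerequisites met — the first turning is done (Mar 9, 2005), the thermophilic phase ends (Apr 8, 2005); the later is Apr 8, 2005.
Curing is complete: Apr 8, 2005 + 9 days = Apr 17, 2005.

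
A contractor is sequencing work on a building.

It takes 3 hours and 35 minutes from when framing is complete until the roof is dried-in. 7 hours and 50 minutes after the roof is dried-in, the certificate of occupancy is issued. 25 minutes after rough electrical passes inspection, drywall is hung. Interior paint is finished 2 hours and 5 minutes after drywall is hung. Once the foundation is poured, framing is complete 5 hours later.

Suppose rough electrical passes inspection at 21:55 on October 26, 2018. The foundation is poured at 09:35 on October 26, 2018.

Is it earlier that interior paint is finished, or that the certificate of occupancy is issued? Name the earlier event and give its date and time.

Interior paint is finished — 00:25 on October 27, 2018

Rough electrical passes inspection: 21:55 Oct 26, 2018.
Drywall is hung: 21:55 Oct 26, 2018 + 25m = 22:20 Oct 26, 2018.
Interior paint is finished: 22:20 Oct 26, 2018 + 2h05m = 00:25 Oct 27, 2018.
The foundation is poured: 09:35 Oct 26, 2018.
Framing is complete: 09:35 Oct 26, 2018 + 5h = 14:35 Oct 26, 2018.
The roof is dried-in: 14:35 Oct 26, 2018 + 3h35m = 18:10 Oct 26, 2018.
The certificate of occupancy is issued: 18:10 Oct 26, 2018 + 7h50m = 02:00 Oct 27, 2018.
Comparing: interior paint is finished at 00:25 Oct 27, 2018 vs the certificate of occupancy is issued at 02:00 Oct 27, 2018. Earlier: interior paint is finished.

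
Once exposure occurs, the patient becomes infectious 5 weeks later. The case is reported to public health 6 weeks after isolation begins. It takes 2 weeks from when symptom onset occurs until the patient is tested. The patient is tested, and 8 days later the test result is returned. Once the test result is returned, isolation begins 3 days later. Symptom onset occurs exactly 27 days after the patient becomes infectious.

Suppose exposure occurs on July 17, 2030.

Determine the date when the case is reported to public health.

Exposure occurs: Jul 17, 2030.
The patient becomes infectious: Jul 17, 2030 + 5 weeks = Aug 21, 2030.
Symptom onset occurs: Aug 21, 2030 + 27 days = Sep 17, 2030.
The patient is tested: Sep 17, 2030 + 2 weeks = Oct 1, 2030.
The test result is returned: Oct 1, 2030 + 8 days = Oct 9, 2030.
Isolation begins: Oct 9, 2030 + 3 days = Oct 12, 2030.
The case is reported to public health: Oct 12, 2030 + 6 weeks = Nov 23, 2030.

November 23, 2030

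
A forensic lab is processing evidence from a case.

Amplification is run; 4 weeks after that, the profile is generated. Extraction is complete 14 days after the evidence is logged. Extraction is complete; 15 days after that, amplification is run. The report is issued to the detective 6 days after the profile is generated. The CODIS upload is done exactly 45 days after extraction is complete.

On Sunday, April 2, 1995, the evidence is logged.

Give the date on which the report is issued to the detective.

The evidence is logged: Apr 2, 1995.
Extraction is complete: Apr 2, 1995 + 14 days = Apr 16, 1995.
Amplification is run: Apr 16, 1995 + 15 days = May 1, 1995.
The profile is generated: May 1, 1995 + 4 weeks = May 29, 1995.
The report is issued to the detective: May 29, 1995 + 6 days = Jun 4, 1995.

Sunday, June 4, 1995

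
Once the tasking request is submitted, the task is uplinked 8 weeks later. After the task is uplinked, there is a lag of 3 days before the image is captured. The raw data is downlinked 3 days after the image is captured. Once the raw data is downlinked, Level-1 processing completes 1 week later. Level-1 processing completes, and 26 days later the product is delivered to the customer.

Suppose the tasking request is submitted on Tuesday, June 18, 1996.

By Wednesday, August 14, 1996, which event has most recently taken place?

The task is uplinked

The tasking request is submitted: Jun 18, 1996.
The task is uplinked: Jun 18, 1996 + 8 weeks = Aug 13, 1996.
The image is captured: Aug 13, 1996 + 3 days = Aug 16, 1996.
The raw data is downlinked: Aug 16, 1996 + 3 days = Aug 19, 1996.
Level-1 processing completes: Aug 19, 1996 + 1 week = Aug 26, 1996.
The product is delivered to the customer: Aug 26, 1996 + 26 days = Sep 21, 1996.
Aug 14, 1996 falls between when the task is uplinked (Aug 13, 1996) and when the image is captured (Aug 16, 1996).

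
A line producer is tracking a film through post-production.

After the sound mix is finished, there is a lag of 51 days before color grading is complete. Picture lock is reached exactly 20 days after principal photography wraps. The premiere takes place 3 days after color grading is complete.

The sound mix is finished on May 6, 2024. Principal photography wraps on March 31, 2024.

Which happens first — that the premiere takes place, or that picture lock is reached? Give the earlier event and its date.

Picture lock is reached — April 20, 2024

The sound mix is finished: May 6, 2024.
Color grading is complete: May 6, 2024 + 51 days = Jun 26, 2024.
The premiere takes place: Jun 26, 2024 + 3 days = Jun 29, 2024.
Principal photography wraps: Mar 31, 2024.
Picture lock is reached: Mar 31, 2024 + 20 days = Apr 20, 2024.
Comparing: the premiere takes place on Jun 29, 2024 vs picture lock is reached on Apr 20, 2024. Earlier: picture lock is reached.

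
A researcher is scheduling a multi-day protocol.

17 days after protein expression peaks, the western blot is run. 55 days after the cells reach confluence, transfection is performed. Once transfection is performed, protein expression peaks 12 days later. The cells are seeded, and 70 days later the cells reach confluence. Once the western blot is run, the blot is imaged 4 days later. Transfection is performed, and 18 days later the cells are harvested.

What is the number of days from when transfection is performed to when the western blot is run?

Causal path: transfection is performed → protein expression peaks → the western blot is run.
Total delay along the path: 12 + 17 = 29 days.

29 days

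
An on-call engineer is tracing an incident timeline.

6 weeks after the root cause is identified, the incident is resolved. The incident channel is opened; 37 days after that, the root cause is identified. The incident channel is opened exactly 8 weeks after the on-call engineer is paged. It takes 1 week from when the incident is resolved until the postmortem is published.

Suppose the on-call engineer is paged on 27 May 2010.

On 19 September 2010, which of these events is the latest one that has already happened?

The root cause is identified

The on-call engineer is paged: May 27, 2010.
The incident channel is opened: May 27, 2010 + 8 weeks = Jul 22, 2010.
The root cause is identified: Jul 22, 2010 + 37 days = Aug 28, 2010.
The incident is resolved: Aug 28, 2010 + 6 weeks = Oct 9, 2010.
The postmortem is published: Oct 9, 2010 + 1 week = Oct 16, 2010.
Sep 19, 2010 falls between when the root cause is identified (Aug 28, 2010) and when the incident is resolved (Oct 9, 2010).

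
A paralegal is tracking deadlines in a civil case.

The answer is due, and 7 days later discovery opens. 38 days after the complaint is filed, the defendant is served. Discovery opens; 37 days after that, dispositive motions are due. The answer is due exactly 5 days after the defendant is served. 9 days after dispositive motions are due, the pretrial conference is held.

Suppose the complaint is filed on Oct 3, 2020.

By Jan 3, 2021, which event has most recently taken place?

The complaint is filed: Oct 3, 2020.
The defendant is served: Oct 3, 2020 + 38 days = Nov 10, 2020.
The answer is due: Nov 10, 2020 + 5 days = Nov 15, 2020.
Discovery opens: Nov 15, 2020 + 7 days = Nov 22, 2020.
Dispositive motions are due: Nov 22, 2020 + 37 days = Dec 29, 2020.
The pretrial conference is held: Dec 29, 2020 + 9 days = Jan 7, 2021.
Jan 3, 2021 falls between when dispositive motions are due (Dec 29, 2020) and when the pretrial conference is held (Jan 7, 2021).

Dispositive motions are due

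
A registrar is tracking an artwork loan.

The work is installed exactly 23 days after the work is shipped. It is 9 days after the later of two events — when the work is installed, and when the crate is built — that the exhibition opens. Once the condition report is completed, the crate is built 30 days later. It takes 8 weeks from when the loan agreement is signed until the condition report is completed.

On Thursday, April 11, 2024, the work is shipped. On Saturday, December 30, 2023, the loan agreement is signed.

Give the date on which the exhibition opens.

The work is shipped: Apr 11, 2024.
The work is installed: Apr 11, 2024 + 23 days = May 4, 2024.
The loan agreement is signed: Dec 30, 2023.
The condition report is completed: Dec 30, 2023 + 8 weeks = Feb 24, 2024.
The crate is built: Feb 24, 2024 + 30 days = Mar 25, 2024.
Both prerequisites met — the work is installed (May 4, 2024), the crate is built (Mar 25, 2024); the later is May 4, 2024.
The exhibition opens: May 4, 2024 + 9 days = May 13, 2024.

Monday, May 13, 2024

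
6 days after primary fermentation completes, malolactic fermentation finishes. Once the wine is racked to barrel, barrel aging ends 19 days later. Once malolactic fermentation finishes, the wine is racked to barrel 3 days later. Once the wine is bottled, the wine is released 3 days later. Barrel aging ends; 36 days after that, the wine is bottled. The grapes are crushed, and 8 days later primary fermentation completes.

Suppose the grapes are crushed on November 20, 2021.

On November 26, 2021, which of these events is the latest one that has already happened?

The grapes are crushed: Nov 20, 2021.
Primary fermentation completes: Nov 20, 2021 + 8 days = Nov 28, 2021.
Malolactic fermentation finishes: Nov 28, 2021 + 6 days = Dec 4, 2021.
The wine is racked to barrel: Dec 4, 2021 + 3 days = Dec 7, 2021.
Barrel aging ends: Dec 7, 2021 + 19 days = Dec 26, 2021.
The wine is bottled: Dec 26, 2021 + 36 days = Jan 31, 2022.
The wine is released: Jan 31, 2022 + 3 days = Feb 3, 2022.
Nov 26, 2021 falls between when the grapes are crushed (Nov 20, 2021) and when primary fermentation completes (Nov 28, 2021).

The grapes are crushed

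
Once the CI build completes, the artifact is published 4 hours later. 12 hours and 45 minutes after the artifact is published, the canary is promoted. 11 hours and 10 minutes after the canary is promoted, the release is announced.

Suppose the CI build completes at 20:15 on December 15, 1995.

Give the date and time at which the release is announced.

00:10 on December 17, 1995

The CI build completes: 20:15 Dec 15, 1995.
The artifact is published: 20:15 Dec 15, 1995 + 4h = 00:15 Dec 16, 1995.
The canary is promoted: 00:15 Dec 16, 1995 + 12h45m = 13:00 Dec 16, 1995.
The release is announced: 13:00 Dec 16, 1995 + 11h10m = 00:10 Dec 17, 1995.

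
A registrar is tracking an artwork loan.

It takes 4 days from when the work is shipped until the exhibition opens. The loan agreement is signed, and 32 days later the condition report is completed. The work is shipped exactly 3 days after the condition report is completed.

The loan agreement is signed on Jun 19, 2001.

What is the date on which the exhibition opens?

Jul 28, 2001

The loan agreement is signed: Jun 19, 2001.
The condition report is completed: Jun 19, 2001 + 32 days = Jul 21, 2001.
The work is shipped: Jul 21, 2001 + 3 days = Jul 24, 2001.
The exhibition opens: Jul 24, 2001 + 4 days = Jul 28, 2001.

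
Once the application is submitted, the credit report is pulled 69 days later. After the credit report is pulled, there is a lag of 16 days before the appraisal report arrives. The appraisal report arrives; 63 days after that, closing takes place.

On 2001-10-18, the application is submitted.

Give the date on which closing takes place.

2002-03-15

The application is submitted: Oct 18, 2001.
The credit report is pulled: Oct 18, 2001 + 69 days = Dec 26, 2001.
The appraisal report arrives: Dec 26, 2001 + 16 days = Jan 11, 2002.
Closing takes place: Jan 11, 2002 + 63 days = Mar 15, 2002.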